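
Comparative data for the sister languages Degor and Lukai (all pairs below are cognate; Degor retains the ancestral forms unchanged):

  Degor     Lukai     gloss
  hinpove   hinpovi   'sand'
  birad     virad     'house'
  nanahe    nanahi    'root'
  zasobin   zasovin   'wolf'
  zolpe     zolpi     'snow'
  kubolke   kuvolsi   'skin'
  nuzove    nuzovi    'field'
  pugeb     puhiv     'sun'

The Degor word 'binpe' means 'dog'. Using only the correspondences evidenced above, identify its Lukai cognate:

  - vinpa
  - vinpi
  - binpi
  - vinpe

vinpi

birad ~ virad — Degor b corresponds to Lukai v word-initially before a front vowel.
hinpove ~ hinpovi, nanahe ~ nanahi — Degor e corresponds to Lukai i word-finally.
Applying these to Degor 'binpe':
  binpe → vinpe   (b→v word-initially before a front vowel)
  vinpe → vinpi   (e→i word-finally)
So the Lukai cognate is 'vinpi'.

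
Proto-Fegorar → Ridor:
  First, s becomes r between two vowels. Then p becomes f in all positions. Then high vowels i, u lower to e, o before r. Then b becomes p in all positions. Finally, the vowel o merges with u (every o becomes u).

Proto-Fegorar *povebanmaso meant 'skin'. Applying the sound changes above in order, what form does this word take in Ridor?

Ridor: start from *povebanmaso.
  rule 1 (rhotacism): povebanmaso → povebanmaro
  rule 2 (unconditioned shift): povebanmaro → fovebanmaro
  rule 3: no change — fovebanmaro
  rule 4 (unconditioned shift): fovebanmaro → fovepanmaro
  rule 5 (vowel merger): fovepanmaro → fuvepanmaru
  ⇒ Ridor fuvepanmaru

fuvepanmaru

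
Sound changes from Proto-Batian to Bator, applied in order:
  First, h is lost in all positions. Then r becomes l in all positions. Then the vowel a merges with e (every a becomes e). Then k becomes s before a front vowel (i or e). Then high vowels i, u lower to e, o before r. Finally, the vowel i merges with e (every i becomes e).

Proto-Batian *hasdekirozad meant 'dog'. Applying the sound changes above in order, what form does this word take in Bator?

Bator: *hasdekirozad
  hasdekirozad → asdekirozad   [h-loss]
  asdekirozad → asdekilozad   [unconditioned shift]
  asdekilozad → esdekilozed   [vowel merger]
  esdekilozed → esdesilozed   [palatalisation]
  esdesilozed (rule 5 does not apply)
  esdesilozed → esdeselozed   [vowel merger]
  giving Bator esdeselozed.

esdeselozed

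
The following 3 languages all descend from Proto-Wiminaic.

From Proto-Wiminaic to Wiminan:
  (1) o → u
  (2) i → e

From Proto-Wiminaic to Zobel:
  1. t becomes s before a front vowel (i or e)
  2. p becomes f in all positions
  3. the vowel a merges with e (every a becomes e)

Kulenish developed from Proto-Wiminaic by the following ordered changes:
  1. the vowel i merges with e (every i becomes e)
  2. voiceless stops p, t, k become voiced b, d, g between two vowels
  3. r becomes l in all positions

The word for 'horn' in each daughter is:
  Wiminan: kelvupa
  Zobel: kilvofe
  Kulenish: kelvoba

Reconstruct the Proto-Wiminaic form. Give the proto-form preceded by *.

*kilvopa

Position 6: Wiminan has p, Zobel has f, Kulenish has b. Wiminan preserves p here (none of its changes turn any other segment into p), so the proto-segment is *p.
Position 5: Wiminan has u, Zobel has o, Kulenish has o. Zobel preserves o here (none of its changes turn any other segment into o), so the proto-segment is *o.
Position 2: Wiminan has e, Zobel has i, Kulenish has e. Zobel preserves i here (none of its changes turn any other segment into i), so the proto-segment is *i.
Continuing position by position gives *kilvopa; check it forward:
Wiminan: *kilvopa
  kilvopa → kilvupa   [vowel merger]
  kilvupa → kelvupa   [vowel merger]
  giving Wiminan kelvupa.
Zobel: start from *kilvopa.
  rule 1: no change — kilvopa
  rule 2 (unconditioned shift): kilvopa → kilvofa
  rule 3 (vowel merger): kilvofa → kilvofe
  ⇒ Zobel kilvofe
Kulenish: *kilvopa > kelvopa > kelvoba  (by vowel merger, intervocalic voicing)
Only *kilvopa yields all of Wiminan kelvupa, Zobel kilvofe, Kulenish kelvoba.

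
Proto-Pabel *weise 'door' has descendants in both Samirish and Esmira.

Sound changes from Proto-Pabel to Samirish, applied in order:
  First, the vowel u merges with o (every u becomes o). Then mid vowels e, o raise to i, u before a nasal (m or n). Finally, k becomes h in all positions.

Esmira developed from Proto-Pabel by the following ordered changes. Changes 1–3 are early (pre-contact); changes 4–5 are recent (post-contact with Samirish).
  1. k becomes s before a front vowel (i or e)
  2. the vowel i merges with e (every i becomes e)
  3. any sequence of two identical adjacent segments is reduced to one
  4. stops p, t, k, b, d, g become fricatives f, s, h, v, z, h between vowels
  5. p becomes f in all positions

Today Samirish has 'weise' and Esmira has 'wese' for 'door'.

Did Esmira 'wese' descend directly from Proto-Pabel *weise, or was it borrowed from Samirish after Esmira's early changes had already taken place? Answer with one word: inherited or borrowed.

If inherited, *weise would pass through all of Esmira's changes:
Esmira: *weise
  weise (rule 1 does not apply)
  weise → weese   [vowel merger]
  weese → wese   [degemination]
  wese (rule 4 does not apply)
  wese (rule 5 does not apply)
  giving Esmira wese.
If borrowed from Samirish 'weise' after the early changes, it would undergo only the recent ones:
  rule 4 (intervocalic lenition): no change (weise)
  rule 5 (unconditioned shift): no change (weise)
  ⇒ as a loan: weise
Esmira 'wese' matches the inherited outcome exactly, so it is an inherited cognate, not a loan.

inherited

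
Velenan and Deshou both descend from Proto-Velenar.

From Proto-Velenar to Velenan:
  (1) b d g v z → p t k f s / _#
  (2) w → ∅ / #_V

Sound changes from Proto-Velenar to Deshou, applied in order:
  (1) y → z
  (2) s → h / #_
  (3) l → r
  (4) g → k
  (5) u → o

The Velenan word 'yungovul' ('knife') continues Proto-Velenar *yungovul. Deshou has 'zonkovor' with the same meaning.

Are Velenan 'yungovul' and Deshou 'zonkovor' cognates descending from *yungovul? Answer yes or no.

Derive the expected Deshou reflex of *yungovul:
Deshou: *yungovul
  yungovul → zungovul   [unconditioned shift]
  zungovul (rule 2 does not apply)
  zungovul → zungovur   [unconditioned shift]
  zungovur → zunkovur   [unconditioned shift]
  zunkovur → zonkovor   [vowel merger]
  giving Deshou zonkovor.
Deshou 'zonkovor' matches the regular reflex exactly, so the pair is cognate.

yes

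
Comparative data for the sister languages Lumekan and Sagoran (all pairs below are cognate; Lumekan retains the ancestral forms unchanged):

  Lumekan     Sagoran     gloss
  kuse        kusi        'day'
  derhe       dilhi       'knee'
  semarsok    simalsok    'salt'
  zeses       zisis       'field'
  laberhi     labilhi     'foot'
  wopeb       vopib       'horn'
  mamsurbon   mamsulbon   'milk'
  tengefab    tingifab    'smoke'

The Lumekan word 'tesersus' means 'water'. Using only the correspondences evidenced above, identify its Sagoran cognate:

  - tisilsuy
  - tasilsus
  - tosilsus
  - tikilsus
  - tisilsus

tisilsus

zeses ~ zisis — Lumekan e corresponds to Sagoran i after a consonant, before a consonant other than r, m, n, p, b, f, v.
derhe ~ dilhi, laberhi ~ labilhi — Lumekan e corresponds to Sagoran i after a consonant, before r.
derhe ~ dilhi, semarsok ~ simalsok — Lumekan r corresponds to Sagoran l after a vowel, before a consonant other than r, m, n, p, b, f, v.
Applying these to Lumekan 'tesersus':
  tesersus → tisersus   (e→i after a consonant, before a consonant other than r, m, n, p, b, f, v)
  tisersus → tisirsus   (e→i after a consonant, before r)
  tisirsus → tisilsus   (r→l after a vowel, before a consonant other than r, m, n, p, b, f, v)
So the Sagoran cognate is 'tisilsus'.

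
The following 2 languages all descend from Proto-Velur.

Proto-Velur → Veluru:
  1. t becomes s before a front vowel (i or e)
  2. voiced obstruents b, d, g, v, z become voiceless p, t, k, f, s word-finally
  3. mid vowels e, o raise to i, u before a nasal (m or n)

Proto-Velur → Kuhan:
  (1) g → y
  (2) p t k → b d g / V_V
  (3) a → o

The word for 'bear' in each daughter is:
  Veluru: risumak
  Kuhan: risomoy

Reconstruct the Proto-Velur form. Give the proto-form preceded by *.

*risomag

Position 6: Veluru has a, Kuhan has o. Veluru preserves a here (none of its changes turn any other segment into a), so the proto-segment is *a.
Position 7: Veluru has k, Kuhan has y. Taking the neighbouring segments as reconstructed: Veluru k could go back to *k or *g; Kuhan y could go back to *g or *y — the one source consistent with every daughter is *g.
Verify the candidate proto-form against each daughter:
Veluru: *risomag
  risomag (rule 1 does not apply)
  risomag → risomak   [final devoicing]
  risomak → risumak   [pre-nasal raising]
  giving Veluru risumak.
Kuhan: start from *risomag.
  rule 1 (unconditioned shift): risomag → risomay
  rule 2: no change — risomay
  rule 3 (vowel merger): risomay → risomoy
  ⇒ Kuhan risomoy
Only *risomag yields all of Veluru risumak, Kuhan risomoy.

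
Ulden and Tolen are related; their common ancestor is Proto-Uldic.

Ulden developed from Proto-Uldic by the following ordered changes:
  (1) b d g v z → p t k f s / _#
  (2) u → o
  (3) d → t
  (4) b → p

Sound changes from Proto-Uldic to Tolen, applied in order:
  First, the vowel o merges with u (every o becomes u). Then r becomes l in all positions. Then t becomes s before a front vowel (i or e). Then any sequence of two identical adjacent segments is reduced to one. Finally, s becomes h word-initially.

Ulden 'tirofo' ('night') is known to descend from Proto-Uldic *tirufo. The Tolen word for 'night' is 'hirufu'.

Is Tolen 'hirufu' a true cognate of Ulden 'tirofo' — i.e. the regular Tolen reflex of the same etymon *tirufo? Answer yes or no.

Derive the expected Tolen reflex of *tirufo:
Tolen: start from *tirufo.
  rule 1 (vowel merger): tirufo → tirufu
  rule 2 (unconditioned shift): tirufu → tilufu
  rule 3 (palatalisation): tilufu → silufu
  rule 4: no change — silufu
  rule 5 (debuccalisation): silufu → hilufu
  ⇒ Tolen hilufu
The regular Tolen reflex would be 'hilufu', but the attested form is 'hirufu'. The correspondence is irregular, so they are not cognates (the Tolen form has a different source).

no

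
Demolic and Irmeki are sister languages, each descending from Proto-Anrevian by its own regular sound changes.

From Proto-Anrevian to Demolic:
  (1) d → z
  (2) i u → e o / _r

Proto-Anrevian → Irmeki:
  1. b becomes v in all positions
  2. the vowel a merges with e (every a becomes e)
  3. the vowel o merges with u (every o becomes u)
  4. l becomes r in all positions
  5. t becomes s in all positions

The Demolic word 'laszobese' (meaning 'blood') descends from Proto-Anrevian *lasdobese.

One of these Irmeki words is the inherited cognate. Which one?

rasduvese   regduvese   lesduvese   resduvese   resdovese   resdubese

resduvese

Irmeki: *lasdobese
  lasdobese → lasdovese   [unconditioned shift]
  lasdovese → lesdovese   [vowel merger]
  lesdovese → lesduvese   [vowel merger]
  lesduvese → resduvese   [unconditioned shift]
  resduvese (rule 5 does not apply)
  giving Irmeki resduvese.
The other candidates each miss or misapply at least one Irmeki change.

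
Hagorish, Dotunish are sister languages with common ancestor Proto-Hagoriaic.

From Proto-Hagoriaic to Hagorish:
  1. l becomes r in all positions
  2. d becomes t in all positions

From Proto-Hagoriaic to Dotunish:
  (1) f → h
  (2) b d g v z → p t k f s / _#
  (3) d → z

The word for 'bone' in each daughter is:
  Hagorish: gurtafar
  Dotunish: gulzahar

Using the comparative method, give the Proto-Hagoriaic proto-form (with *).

Position 4: Hagorish has t, Dotunish has z. Taking the neighbouring segments as reconstructed: Hagorish t could go back to *t or *d; Dotunish z could go back to *d or *z — the one source consistent with every daughter is *d.
Position 6: Hagorish has f, Dotunish has h. Hagorish preserves f here (none of its changes turn any other segment into f), so the proto-segment is *f.
This points to *guldafar. Verify forward in each daughter:
Hagorish: *guldafar
  guldafar → gurdafar   [unconditioned shift]
  gurdafar → gurtafar   [unconditioned shift]
  giving Hagorish gurtafar.
Dotunish: *guldafar > guldahar > gulzahar  (by unconditioned shift, unconditioned shift)
No other proto-form is consistent with every reflex, so the reconstruction is *guldafar.

*guldafar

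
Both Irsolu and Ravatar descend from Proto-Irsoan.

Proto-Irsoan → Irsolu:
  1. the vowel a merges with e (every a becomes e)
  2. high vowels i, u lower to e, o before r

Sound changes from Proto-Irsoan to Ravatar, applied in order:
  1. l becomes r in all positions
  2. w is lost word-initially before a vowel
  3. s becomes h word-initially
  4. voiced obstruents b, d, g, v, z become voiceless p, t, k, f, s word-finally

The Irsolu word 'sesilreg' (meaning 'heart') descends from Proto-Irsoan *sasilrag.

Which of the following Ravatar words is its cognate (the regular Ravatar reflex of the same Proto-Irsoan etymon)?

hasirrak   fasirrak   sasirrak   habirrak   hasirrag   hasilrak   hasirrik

hasirrak

Ravatar: *sasilrag > sasirrag > hasirrag > hasirrak  (by unconditioned shift, debuccalisation, final devoicing)
Only 'hasirrak' matches the regular Ravatar development of *sasilrag.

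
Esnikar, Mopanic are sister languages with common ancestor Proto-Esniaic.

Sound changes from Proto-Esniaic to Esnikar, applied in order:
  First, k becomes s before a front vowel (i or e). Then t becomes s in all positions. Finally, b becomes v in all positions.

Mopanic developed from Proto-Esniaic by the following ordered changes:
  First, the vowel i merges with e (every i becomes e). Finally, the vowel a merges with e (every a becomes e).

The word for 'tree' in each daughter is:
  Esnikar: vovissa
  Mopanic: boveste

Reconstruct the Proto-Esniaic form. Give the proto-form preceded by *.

*bovista

Position 6: Esnikar has s, Mopanic has t. Mopanic preserves t here (none of its changes turn any other segment into t), so the proto-segment is *t.
Position 4: Esnikar has i, Mopanic has e. Esnikar preserves i here (none of its changes turn any other segment into i), so the proto-segment is *i.
This points to *bovista. Verify forward in each daughter:
Esnikar: start from *bovista.
  rule 1: no change — bovista
  rule 2 (unconditioned shift): bovista → bovissa
  rule 3 (unconditioned shift): bovissa → vovissa
  ⇒ Esnikar vovissa
Mopanic: start from *bovista.
  rule 1 (vowel merger): bovista → bovesta
  rule 2 (vowel merger): bovesta → boveste
  ⇒ Mopanic boveste
*bovista is the unique common source.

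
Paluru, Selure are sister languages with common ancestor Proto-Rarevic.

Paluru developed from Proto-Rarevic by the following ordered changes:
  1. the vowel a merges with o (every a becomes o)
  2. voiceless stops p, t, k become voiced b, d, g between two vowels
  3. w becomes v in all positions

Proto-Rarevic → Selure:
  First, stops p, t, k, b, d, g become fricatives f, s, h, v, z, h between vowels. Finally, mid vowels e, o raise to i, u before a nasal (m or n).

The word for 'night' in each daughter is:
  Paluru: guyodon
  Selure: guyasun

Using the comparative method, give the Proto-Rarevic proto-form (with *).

Position 5: Paluru has d, Selure has s. Taking the neighbouring segments as reconstructed: Paluru d could go back to *t or *d; Selure s could go back to *t or *s — the one source consistent with every daughter is *t.
Position 4: Paluru has o, Selure has a. Selure preserves a here (none of its changes turn any other segment into a), so the proto-segment is *a.
Verify the candidate proto-form against each daughter:
Paluru: start from *guyaton.
  rule 1 (vowel merger): guyaton → guyoton
  rule 2 (intervocalic voicing): guyoton → guyodon
  rule 3: no change — guyodon
  ⇒ Paluru guyodon
Selure: *guyaton
  guyaton → guyason   [intervocalic lenition]
  guyason → guyasun   [pre-nasal raising]
  giving Selure guyasun.
*guyaton is the unique common source.

*guyaton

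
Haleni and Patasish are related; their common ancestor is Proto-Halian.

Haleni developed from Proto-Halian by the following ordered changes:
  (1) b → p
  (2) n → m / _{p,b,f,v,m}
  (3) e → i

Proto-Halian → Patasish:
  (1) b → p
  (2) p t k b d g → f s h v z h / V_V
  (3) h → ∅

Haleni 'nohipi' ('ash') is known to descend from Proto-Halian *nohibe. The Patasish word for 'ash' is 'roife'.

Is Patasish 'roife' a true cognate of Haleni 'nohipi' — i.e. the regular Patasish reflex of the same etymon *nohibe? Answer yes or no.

no

Derive the expected Patasish reflex of *nohibe:
Patasish: start from *nohibe.
  rule 1 (unconditioned shift): nohibe → nohipe
  rule 2 (intervocalic lenition): nohipe → nohife
  rule 3 (h-loss): nohife → noife
  ⇒ Patasish noife
The regular Patasish reflex would be 'noife', but the attested form is 'roife'. The correspondence is irregular, so they are not cognates (the Patasish form has a different source).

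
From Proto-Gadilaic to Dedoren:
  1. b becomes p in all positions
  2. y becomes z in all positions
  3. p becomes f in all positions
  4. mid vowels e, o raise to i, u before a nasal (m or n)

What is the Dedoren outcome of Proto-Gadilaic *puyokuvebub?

Dedoren: *puyokuvebub
  puyokuvebub → puyokuvepup   [unconditioned shift]
  puyokuvepup → puzokuvepup   [unconditioned shift]
  puzokuvepup → fuzokuvefuf   [unconditioned shift]
  fuzokuvefuf (rule 4 does not apply)
  giving Dedoren fuzokuvefuf.

fuzokuvefuf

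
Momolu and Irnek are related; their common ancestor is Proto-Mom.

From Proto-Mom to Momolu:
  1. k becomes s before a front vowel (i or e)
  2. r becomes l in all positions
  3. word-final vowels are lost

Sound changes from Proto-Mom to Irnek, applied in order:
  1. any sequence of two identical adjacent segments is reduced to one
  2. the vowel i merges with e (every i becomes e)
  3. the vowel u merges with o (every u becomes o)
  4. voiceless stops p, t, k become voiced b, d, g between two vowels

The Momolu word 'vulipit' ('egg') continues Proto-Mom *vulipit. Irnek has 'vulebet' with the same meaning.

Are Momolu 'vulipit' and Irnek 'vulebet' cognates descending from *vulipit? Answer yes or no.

Derive the expected Irnek reflex of *vulipit:
Irnek: *vulipit
  vulipit (rule 1 does not apply)
  vulipit → vulepet   [vowel merger]
  vulepet → volepet   [vowel merger]
  volepet → volebet   [intervocalic voicing]
  giving Irnek volebet.
The regular Irnek reflex would be 'volebet', but the attested form is 'vulebet'. The correspondence is irregular, so they are not cognates (the Irnek form has a different source).

no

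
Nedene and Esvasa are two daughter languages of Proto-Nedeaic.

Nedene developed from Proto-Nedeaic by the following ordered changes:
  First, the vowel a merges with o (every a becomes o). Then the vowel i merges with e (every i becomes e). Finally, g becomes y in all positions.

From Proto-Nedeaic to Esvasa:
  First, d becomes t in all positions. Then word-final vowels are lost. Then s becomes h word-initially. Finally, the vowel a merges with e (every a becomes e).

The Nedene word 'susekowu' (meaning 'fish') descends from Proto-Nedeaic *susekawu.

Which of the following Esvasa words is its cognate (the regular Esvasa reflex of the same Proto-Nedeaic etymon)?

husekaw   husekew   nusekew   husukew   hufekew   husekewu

Esvasa: start from *susekawu.
  rule 1: no change — susekawu
  rule 2 (apocope): susekawu → susekaw
  rule 3 (debuccalisation): susekaw → husekaw
  rule 4 (vowel merger): husekaw → husekew
  ⇒ Esvasa husekew

husekew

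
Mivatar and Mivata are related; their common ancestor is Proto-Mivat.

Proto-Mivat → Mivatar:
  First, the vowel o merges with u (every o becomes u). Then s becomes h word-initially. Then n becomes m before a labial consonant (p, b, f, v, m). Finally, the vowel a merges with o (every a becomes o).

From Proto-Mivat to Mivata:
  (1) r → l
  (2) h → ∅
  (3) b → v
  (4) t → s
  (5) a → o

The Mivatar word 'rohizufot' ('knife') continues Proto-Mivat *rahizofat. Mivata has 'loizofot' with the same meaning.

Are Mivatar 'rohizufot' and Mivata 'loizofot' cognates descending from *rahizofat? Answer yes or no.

Derive the expected Mivata reflex of *rahizofat:
Mivata: start from *rahizofat.
  rule 1 (unconditioned shift): rahizofat → lahizofat
  rule 2 (h-loss): lahizofat → laizofat
  rule 3: no change — laizofat
  rule 4 (unconditioned shift): laizofat → laizofas
  rule 5 (vowel merger): laizofas → loizofos
  ⇒ Mivata loizofos
The regular Mivata reflex would be 'loizofos', but the attested form is 'loizofot'. The correspondence is irregular, so they are not cognates (the Mivata form has a different source).

no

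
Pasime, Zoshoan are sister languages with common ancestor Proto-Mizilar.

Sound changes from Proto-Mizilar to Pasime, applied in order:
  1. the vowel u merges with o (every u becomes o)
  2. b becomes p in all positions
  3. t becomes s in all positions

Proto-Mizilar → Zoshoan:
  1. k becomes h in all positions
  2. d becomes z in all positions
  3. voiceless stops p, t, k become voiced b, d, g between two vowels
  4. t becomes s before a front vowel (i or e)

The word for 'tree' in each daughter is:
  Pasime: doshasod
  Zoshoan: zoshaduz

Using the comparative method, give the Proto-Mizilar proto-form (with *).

Position 8: Pasime has d, Zoshoan has z. Pasime preserves d here (none of its changes turn any other segment into d), so the proto-segment is *d.
Position 1: Pasime has d, Zoshoan has z. Pasime preserves d here (none of its changes turn any other segment into d), so the proto-segment is *d.
Continuing position by position gives *doshatud; check it forward:
Pasime: *doshatud > doshatod > doshasod  (by vowel merger, unconditioned shift)
Zoshoan: *doshatud
  doshatud (rule 1 does not apply)
  doshatud → zoshatuz   [unconditioned shift]
  zoshatuz → zoshaduz   [intervocalic voicing]
  zoshaduz (rule 4 does not apply)
  giving Zoshoan zoshaduz.
*doshatud is the unique common source.

*doshatud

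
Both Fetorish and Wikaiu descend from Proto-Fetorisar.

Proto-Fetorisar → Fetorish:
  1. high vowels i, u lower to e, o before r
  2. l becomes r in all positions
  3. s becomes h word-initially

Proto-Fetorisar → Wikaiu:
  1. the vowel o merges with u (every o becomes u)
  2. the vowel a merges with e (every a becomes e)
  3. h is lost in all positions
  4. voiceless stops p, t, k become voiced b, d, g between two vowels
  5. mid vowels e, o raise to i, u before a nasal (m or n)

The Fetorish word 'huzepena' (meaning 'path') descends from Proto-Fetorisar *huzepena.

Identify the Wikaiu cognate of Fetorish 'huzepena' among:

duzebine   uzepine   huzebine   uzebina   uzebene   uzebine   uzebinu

uzebine

Wikaiu: *huzepena > huzepene > uzepene > uzebene > uzebine  (by vowel merger, h-loss, intervocalic voicing, pre-nasal raising)
Among the options, 'uzebine' alone shows every Wikaiu change applied in order.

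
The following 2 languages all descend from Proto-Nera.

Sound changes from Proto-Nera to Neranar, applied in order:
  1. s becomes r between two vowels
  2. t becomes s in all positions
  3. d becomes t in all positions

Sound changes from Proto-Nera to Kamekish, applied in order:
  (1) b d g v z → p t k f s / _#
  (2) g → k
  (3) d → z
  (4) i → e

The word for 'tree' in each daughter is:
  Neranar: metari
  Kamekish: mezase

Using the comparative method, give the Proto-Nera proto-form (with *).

*medasi

Position 5: Neranar has r, Kamekish has s. Taking the neighbouring segments as reconstructed: Neranar r could go back to *s or *r; Kamekish s can only go back to *s — the one source consistent with every daughter is *s.
Position 3: Neranar has t, Kamekish has z. In Neranar, t can only continue *d, so the proto-segment is *d.
Continuing position by position gives *medasi; check it forward:
Neranar: *medasi > medari > metari  (by rhotacism, unconditioned shift)
Kamekish: *medasi > mezasi > mezase  (by unconditioned shift, vowel merger)
*medasi is the unique common source.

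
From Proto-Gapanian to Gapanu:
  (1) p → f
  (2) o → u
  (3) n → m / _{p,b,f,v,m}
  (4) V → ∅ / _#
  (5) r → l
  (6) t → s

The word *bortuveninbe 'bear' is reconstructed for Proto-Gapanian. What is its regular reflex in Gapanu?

Gapanu: *bortuveninbe
  bortuveninbe (rule 1 does not apply)
  bortuveninbe → burtuveninbe   [vowel merger]
  burtuveninbe → burtuvenimbe   [nasal place assimilation]
  burtuvenimbe → burtuvenimb   [apocope]
  burtuvenimb → bultuvenimb   [unconditioned shift]
  bultuvenimb → bulsuvenimb   [unconditioned shift]
  giving Gapanu bulsuvenimb.

bulsuvenimb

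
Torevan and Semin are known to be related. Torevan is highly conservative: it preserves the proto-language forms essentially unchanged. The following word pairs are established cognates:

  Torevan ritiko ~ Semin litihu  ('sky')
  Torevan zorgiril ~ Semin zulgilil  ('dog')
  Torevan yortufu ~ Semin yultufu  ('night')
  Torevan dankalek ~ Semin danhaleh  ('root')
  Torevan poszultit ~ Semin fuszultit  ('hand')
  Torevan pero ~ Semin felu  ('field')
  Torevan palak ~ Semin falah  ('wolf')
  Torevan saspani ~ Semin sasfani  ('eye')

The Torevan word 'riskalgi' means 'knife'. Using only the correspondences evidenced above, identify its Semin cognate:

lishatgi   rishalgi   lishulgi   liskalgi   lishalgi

ritiko ~ litihu — Torevan r corresponds to Semin l word-initially before a front vowel.
dankalek ~ danhaleh — Torevan k corresponds to Semin h after a consonant, before a back vowel.
Applying these to Torevan 'riskalgi':
  riskalgi → liskalgi   (r→l word-initially before a front vowel)
  liskalgi → lishalgi   (k→h after a consonant, before a back vowel)
So the Semin cognate is 'lishalgi'.

lishalgi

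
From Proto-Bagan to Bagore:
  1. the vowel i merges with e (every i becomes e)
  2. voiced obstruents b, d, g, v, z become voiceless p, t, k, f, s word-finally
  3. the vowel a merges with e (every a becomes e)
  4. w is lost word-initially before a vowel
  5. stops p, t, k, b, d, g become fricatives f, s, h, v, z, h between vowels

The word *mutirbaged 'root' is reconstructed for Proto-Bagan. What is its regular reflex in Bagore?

muserbehet

Bagore: start from *mutirbaged.
  rule 1 (vowel merger): mutirbaged → muterbaged
  rule 2 (final devoicing): muterbaged → muterbaget
  rule 3 (vowel merger): muterbaget → muterbeget
  rule 4: no change — muterbeget
  rule 5 (intervocalic lenition): muterbeget → muserbehet
  ⇒ Bagore muserbehet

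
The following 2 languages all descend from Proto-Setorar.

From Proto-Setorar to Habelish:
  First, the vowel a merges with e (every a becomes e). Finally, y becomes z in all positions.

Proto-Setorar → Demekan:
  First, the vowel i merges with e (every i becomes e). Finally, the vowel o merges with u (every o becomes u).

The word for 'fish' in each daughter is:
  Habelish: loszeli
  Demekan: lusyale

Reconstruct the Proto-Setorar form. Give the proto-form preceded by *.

Position 4: Habelish has z, Demekan has y. Demekan preserves y here (none of its changes turn any other segment into y), so the proto-segment is *y.
Position 2: Habelish has o, Demekan has u. Habelish preserves o here (none of its changes turn any other segment into o), so the proto-segment is *o.
Position 7: Habelish has i, Demekan has e. Habelish preserves i here (none of its changes turn any other segment into i), so the proto-segment is *i.
This points to *losyali. Verify forward in each daughter:
Habelish: *losyali > losyeli > loszeli  (by vowel merger, unconditioned shift)
Demekan: *losyali > losyale > lusyale  (by vowel merger, vowel merger)
*losyali is the unique common source.

*losyali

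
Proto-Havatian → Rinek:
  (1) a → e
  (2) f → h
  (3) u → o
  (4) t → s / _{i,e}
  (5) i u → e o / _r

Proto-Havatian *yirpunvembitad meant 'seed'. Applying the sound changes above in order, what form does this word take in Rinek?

Rinek: *yirpunvembitad
  yirpunvembitad → yirpunvembited   [vowel merger]
  yirpunvembited (rule 2 does not apply)
  yirpunvembited → yirponvembited   [vowel merger]
  yirponvembited → yirponvembised   [palatalisation]
  yirponvembised → yerponvembised   [pre-rhotic lowering]
  giving Rinek yerponvembised.

yerponvembised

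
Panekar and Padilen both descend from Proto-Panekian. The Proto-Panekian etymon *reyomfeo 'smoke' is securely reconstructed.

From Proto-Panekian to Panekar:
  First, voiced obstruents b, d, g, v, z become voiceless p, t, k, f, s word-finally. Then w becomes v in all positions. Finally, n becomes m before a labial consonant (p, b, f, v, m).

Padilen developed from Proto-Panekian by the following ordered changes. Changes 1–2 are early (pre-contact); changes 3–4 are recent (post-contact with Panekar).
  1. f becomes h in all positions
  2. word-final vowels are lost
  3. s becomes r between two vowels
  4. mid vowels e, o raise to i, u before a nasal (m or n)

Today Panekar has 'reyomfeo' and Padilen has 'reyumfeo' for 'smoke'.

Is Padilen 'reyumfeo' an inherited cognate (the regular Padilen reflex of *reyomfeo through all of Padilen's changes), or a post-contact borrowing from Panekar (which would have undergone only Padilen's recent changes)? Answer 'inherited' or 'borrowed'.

If inherited, *reyomfeo would pass through all of Padilen's changes:
Padilen: *reyomfeo
  reyomfeo → reyomheo   [unconditioned shift]
  reyomheo → reyomhe   [apocope]
  reyomhe (rule 3 does not apply)
  reyomhe → reyumhe   [pre-nasal raising]
  giving Padilen reyumhe.
If borrowed from Panekar 'reyomfeo' after the early changes, it would undergo only the recent ones:
  rule 3 (rhotacism): no change (reyomfeo)
  rule 4 (pre-nasal raising): reyomfeo → reyumfeo
  ⇒ as a loan: reyumfeo
Padilen 'reyumfeo' matches the loan outcome 'reyumfeo', not the inherited 'reyumhe' — it skipped the early Padilen changes, so it was borrowed from Panekar.

borrowed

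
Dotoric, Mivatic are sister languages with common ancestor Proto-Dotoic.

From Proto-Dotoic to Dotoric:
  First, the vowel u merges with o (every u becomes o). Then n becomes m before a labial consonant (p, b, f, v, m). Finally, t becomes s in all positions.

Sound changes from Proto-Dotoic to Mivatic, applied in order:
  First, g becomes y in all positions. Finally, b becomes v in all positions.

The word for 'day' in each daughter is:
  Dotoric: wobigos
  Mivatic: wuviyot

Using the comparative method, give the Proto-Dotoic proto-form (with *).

Position 5: Dotoric has g, Mivatic has y. Dotoric preserves g here (none of its changes turn any other segment into g), so the proto-segment is *g.
Position 3: Dotoric has b, Mivatic has v. Dotoric preserves b here (none of its changes turn any other segment into b), so the proto-segment is *b.
Position 2: Dotoric has o, Mivatic has u. Mivatic preserves u here (none of its changes turn any other segment into u), so the proto-segment is *u.
Continuing position by position gives *wubigot; check it forward:
Dotoric: *wubigot
  wubigot → wobigot   [vowel merger]
  wobigot (rule 2 does not apply)
  wobigot → wobigos   [unconditioned shift]
  giving Dotoric wobigos.
Mivatic: start from *wubigot.
  rule 1 (unconditioned shift): wubigot → wubiyot
  rule 2 (unconditioned shift): wubiyot → wuviyot
  ⇒ Mivatic wuviyot
Only *wubigot yields all of Dotoric wobigos, Mivatic wuviyot.

*wubigot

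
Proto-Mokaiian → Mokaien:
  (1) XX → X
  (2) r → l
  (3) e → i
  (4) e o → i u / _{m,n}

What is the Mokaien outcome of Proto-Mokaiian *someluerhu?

sumiluilhu

Mokaien: *someluerhu > someluelhu > somiluilhu > sumiluilhu  (by unconditioned shift, vowel merger, pre-nasal raising)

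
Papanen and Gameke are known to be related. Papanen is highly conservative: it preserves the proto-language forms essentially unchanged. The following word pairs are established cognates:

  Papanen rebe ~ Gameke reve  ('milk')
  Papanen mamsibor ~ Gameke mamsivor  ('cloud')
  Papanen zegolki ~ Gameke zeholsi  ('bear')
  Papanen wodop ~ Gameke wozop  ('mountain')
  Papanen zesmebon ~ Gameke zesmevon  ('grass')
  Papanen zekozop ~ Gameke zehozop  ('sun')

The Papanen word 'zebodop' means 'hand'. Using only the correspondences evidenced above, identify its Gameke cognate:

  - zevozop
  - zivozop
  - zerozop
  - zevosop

mamsibor ~ mamsivor, zesmebon ~ zesmevon — Papanen b corresponds to Gameke v between vowels (before a back vowel).
wodop ~ wozop — Papanen d corresponds to Gameke z between vowels (before a back vowel).
Applying these to Papanen 'zebodop':
  zebodop → zevodop   (b→v between vowels (before a back vowel))
  zevodop → zevozop   (d→z between vowels (before a back vowel))
So the Gameke cognate is 'zevozop'.

zevozop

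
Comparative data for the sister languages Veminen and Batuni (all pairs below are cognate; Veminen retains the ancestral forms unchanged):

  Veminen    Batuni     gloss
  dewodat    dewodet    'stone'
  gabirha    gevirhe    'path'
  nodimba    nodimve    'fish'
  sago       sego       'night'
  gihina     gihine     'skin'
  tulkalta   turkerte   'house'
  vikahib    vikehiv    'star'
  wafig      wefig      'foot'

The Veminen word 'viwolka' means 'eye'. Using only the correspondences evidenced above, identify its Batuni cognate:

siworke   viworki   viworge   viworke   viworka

tulkalta ~ turkerte — Veminen l corresponds to Batuni r after a vowel, before a consonant other than r, m, n, p, b, f, v.
gabirha ~ gevirhe, nodimba ~ nodimve — Veminen a corresponds to Batuni e word-finally.
Applying these to Veminen 'viwolka':
  viwolka → viworka   (l→r after a vowel, before a consonant other than r, m, n, p, b, f, v)
  viworka → viworke   (a→e word-finally)
So the Batuni cognate is 'viworke'.

viworke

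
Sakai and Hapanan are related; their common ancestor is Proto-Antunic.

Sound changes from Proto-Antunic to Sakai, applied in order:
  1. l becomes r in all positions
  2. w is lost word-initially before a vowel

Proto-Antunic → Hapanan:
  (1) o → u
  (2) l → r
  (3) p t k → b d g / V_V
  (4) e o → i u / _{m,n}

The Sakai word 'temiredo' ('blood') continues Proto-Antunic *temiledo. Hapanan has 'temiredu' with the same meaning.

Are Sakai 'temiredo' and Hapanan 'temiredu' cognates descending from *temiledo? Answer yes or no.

Derive the expected Hapanan reflex of *temiledo:
Hapanan: *temiledo
  temiledo → temiledu   [vowel merger]
  temiledu → temiredu   [unconditioned shift]
  temiredu (rule 3 does not apply)
  temiredu → timiredu   [pre-nasal raising]
  giving Hapanan timiredu.
The regular Hapanan reflex would be 'timiredu', but the attested form is 'temiredu'. The correspondence is irregular, so they are not cognates (the Hapanan form has a different source).

no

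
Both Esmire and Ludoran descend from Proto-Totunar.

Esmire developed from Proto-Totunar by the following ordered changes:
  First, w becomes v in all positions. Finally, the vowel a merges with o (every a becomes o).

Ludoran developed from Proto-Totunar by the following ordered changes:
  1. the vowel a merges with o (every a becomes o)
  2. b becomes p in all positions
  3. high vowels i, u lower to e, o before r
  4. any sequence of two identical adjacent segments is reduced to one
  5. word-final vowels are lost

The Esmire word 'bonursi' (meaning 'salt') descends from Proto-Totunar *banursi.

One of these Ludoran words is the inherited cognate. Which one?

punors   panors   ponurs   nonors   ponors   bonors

ponors

Ludoran: *banursi > bonursi > ponursi > ponorsi > ponors  (by vowel merger, unconditioned shift, pre-rhotic lowering, apocope)
Among the options, 'ponors' alone shows every Ludoran change applied in order.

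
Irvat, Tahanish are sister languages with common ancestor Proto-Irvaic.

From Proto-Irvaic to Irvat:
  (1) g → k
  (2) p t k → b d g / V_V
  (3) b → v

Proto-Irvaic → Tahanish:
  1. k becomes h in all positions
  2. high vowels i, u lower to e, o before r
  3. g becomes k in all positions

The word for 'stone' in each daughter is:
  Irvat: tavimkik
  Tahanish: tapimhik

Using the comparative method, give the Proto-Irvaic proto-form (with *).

Position 6: Irvat has k, Tahanish has h. Taking the neighbouring segments as reconstructed: Irvat k could go back to *k or *g; Tahanish h could go back to *k or *h — the one source consistent with every daughter is *k.
Position 3: Irvat has v, Tahanish has p. Tahanish preserves p here (none of its changes turn any other segment into p), so the proto-segment is *p.
Continuing position by position gives *tapimkig; check it forward:
Irvat: *tapimkig
  tapimkig → tapimkik   [unconditioned shift]
  tapimkik → tabimkik   [intervocalic voicing]
  tabimkik → tavimkik   [unconditioned shift]
  giving Irvat tavimkik.
Tahanish: *tapimkig
  tapimkig → tapimhig   [unconditioned shift]
  tapimhig (rule 2 does not apply)
  tapimhig → tapimhik   [unconditioned shift]
  giving Tahanish tapimhik.
Only *tapimkig yields all of Irvat tavimkik, Tahanish tapimhik.

*tapimkig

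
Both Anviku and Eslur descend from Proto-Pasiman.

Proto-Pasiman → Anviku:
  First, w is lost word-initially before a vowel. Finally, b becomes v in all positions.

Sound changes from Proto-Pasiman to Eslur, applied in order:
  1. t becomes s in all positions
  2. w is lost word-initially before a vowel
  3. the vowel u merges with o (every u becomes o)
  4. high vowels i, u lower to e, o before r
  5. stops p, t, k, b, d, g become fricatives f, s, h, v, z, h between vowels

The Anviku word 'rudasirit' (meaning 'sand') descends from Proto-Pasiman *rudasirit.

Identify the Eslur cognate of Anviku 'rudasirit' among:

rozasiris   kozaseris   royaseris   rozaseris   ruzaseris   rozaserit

rozaseris

Eslur: start from *rudasirit.
  rule 1 (unconditioned shift): rudasirit → rudasiris
  rule 2: no change — rudasiris
  rule 3 (vowel merger): rudasiris → rodasiris
  rule 4 (pre-rhotic lowering): rodasiris → rodaseris
  rule 5 (intervocalic lenition): rodaseris → rozaseris
  ⇒ Eslur rozaseris
The other candidates each miss or misapply at least one Eslur change.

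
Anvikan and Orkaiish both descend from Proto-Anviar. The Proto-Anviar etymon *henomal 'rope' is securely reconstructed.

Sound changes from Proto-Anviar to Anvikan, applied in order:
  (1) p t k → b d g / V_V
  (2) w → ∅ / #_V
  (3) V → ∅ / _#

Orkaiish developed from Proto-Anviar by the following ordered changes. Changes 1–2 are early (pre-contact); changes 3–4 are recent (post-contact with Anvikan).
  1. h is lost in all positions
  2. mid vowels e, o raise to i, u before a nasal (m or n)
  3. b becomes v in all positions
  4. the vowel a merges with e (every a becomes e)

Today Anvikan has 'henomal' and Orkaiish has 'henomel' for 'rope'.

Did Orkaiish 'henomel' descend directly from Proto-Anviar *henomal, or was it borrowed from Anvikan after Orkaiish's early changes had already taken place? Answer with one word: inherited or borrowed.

borrowed

If inherited, *henomal would pass through all of Orkaiish's changes:
Orkaiish: start from *henomal.
  rule 1 (h-loss): henomal → enomal
  rule 2 (pre-nasal raising): enomal → inumal
  rule 3: no change — inumal
  rule 4 (vowel merger): inumal → inumel
  ⇒ Orkaiish inumel
If borrowed from Anvikan 'henomal' after the early changes, it would undergo only the recent ones:
  rule 3 (unconditioned shift): no change (henomal)
  rule 4 (vowel merger): henomal → henomel
  ⇒ as a loan: henomel
Orkaiish 'henomel' matches the loan outcome 'henomel', not the inherited 'inumel' — it skipped the early Orkaiish changes, so it was borrowed from Anvikan.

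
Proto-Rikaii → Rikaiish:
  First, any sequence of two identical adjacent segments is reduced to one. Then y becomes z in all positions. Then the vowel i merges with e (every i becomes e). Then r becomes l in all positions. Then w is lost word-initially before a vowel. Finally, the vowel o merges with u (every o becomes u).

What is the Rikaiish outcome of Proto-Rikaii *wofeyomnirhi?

ufezumnelhe

Rikaiish: start from *wofeyomnirhi.
  rule 1: no change — wofeyomnirhi
  rule 2 (unconditioned shift): wofeyomnirhi → wofezomnirhi
  rule 3 (vowel merger): wofezomnirhi → wofezomnerhe
  rule 4 (unconditioned shift): wofezomnerhe → wofezomnelhe
  rule 5 (glide loss): wofezomnelhe → ofezomnelhe
  rule 6 (vowel merger): ofezomnelhe → ufezumnelhe
  ⇒ Rikaiish ufezumnelhe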